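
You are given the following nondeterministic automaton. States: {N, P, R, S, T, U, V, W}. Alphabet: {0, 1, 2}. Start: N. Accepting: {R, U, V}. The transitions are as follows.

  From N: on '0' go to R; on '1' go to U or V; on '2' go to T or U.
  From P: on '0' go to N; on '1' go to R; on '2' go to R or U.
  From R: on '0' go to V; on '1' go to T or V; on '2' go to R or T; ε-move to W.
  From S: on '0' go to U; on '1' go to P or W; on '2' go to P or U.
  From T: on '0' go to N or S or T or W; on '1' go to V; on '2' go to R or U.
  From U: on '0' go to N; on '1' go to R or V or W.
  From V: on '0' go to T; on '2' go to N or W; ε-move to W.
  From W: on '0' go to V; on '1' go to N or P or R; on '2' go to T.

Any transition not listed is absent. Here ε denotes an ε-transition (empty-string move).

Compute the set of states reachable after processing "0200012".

{N, R, T, U, W}

Start in {N}.
Read '0': {N} → {R, W}.
Read '2': {R, W} → {R, T, W}.
Read '0': {R, T, W} → {N, S, T, V, W}.
Read '0': {N, S, T, V, W} → {N, R, S, T, U, V, W}.
Read '0': {N, R, S, T, U, V, W} → {N, R, S, T, U, V, W}.
Read '1': {N, R, S, T, U, V, W} → {N, P, R, T, U, V, W}.
Read '2': {N, P, R, T, U, V, W} → {N, R, T, U, W}.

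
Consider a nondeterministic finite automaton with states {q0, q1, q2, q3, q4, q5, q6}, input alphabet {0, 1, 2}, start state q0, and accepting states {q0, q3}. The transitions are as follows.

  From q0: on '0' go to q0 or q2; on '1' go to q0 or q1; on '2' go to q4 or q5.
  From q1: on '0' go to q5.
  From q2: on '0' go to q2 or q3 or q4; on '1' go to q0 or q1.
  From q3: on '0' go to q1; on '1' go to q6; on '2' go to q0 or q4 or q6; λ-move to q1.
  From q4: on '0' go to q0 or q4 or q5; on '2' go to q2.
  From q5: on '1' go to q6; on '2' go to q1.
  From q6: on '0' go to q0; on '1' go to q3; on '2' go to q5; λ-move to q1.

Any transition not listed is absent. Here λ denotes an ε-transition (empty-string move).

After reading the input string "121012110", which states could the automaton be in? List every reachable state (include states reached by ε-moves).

{q1, q5}

Start in {q0}.
Read '1': {q0} → {q0, q1}.
Read '2': {q0, q1} → {q4, q5}.
Read '1': {q4, q5} → {q1, q6}.
Read '0': {q1, q6} → {q0, q5}.
Read '1': {q0, q5} → {q0, q1, q6}.
Read '2': {q0, q1, q6} → {q4, q5}.
Read '1': {q4, q5} → {q1, q6}.
Read '1': {q1, q6} → {q1, q3}.
Read '0': {q1, q3} → {q1, q5}.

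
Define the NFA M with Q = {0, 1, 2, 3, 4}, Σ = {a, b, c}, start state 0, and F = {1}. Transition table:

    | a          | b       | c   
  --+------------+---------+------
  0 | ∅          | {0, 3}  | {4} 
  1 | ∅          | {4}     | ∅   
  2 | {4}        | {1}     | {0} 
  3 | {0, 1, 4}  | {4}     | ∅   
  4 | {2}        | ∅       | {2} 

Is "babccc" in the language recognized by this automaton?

No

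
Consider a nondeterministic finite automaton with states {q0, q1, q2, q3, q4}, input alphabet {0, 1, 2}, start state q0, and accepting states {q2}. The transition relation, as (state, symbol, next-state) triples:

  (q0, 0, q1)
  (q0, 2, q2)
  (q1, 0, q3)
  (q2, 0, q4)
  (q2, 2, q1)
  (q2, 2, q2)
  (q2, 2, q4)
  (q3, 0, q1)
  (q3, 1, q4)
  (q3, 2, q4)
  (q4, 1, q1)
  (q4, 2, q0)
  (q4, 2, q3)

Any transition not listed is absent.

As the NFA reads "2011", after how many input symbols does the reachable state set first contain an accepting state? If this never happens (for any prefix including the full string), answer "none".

1

Start in {q0}.
Read '2': q0→{q2}; now {q2}.
None of the earlier sets intersect F, but {q2} does.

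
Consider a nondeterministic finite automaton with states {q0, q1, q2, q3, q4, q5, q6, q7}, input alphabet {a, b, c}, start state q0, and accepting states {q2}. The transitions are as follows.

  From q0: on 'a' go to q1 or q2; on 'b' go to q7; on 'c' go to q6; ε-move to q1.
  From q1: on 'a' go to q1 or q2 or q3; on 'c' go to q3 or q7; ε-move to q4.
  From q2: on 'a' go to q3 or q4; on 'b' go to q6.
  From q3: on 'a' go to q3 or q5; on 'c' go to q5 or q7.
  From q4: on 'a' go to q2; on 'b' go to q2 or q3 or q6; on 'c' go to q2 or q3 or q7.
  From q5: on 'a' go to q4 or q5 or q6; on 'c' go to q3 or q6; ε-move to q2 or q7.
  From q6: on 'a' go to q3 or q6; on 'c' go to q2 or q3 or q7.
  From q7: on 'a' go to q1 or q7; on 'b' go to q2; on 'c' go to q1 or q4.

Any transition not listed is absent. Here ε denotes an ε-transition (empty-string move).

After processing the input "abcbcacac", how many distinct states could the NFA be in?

7

Start: ε-closure({q0}) = {q0, q1, q4}.
Read 'a': {q0, q1, q4} → {q1, q2, q3, q4}.
Read 'b': {q1, q2, q3, q4} → {q2, q3, q6}.
Read 'c': {q2, q3, q6} → {q2, q3, q5, q7}.
Read 'b': {q2, q3, q5, q7} → {q2, q6}.
Read 'c': {q2, q6} → {q2, q3, q7}.
Read 'a': {q2, q3, q7} → {q1, q2, q3, q4, q5, q7}.
Read 'c': {q1, q2, q3, q4, q5, q7} → {q1, q2, q3, q4, q5, q6, q7}.
Read 'a': {q1, q2, q3, q4, q5, q6, q7} → {q1, q2, q3, q4, q5, q6, q7}.
Read 'c': {q1, q2, q3, q4, q5, q6, q7} → {q1, q2, q3, q4, q5, q6, q7}.
That set has 7 states.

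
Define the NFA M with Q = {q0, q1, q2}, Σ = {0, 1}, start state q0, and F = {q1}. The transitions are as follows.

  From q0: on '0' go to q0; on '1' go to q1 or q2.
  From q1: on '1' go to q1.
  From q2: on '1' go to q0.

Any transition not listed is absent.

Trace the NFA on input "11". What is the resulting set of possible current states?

Start in {q0}.
Read '1': q0→{q1, q2}; now {q1, q2}.
Read '1': q1→{q1}, q2→{q0}; now {q0, q1}.

{q0, q1}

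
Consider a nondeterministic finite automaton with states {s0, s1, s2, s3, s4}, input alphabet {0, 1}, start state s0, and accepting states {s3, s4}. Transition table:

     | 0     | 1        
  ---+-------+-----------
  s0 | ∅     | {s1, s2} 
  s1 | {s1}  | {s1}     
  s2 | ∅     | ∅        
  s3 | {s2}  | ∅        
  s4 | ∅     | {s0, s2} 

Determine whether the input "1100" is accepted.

No

Start in {s0}.
Read '1': s0→{s1, s2}; now {s1, s2}.
Read '1': s1→{s1}, s2→∅; now {s1}.
Read '0': s1→{s1}; now {s1}.
Read '0': s1→{s1}; now {s1}.
The final set {s1} contains no accepting state.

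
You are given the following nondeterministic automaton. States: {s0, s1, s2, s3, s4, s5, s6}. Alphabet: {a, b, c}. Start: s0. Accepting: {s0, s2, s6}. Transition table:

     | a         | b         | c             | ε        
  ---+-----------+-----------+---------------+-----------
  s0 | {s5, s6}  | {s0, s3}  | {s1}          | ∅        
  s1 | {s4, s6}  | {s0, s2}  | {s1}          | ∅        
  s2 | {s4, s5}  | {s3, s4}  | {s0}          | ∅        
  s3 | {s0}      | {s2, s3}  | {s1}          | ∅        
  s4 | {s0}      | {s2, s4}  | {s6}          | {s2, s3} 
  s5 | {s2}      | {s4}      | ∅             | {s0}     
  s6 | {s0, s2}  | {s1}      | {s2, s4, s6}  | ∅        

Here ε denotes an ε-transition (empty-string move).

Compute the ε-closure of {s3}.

Begin with {s3}.
No ε-moves leave this set, so the closure equals the set itself.

{s3}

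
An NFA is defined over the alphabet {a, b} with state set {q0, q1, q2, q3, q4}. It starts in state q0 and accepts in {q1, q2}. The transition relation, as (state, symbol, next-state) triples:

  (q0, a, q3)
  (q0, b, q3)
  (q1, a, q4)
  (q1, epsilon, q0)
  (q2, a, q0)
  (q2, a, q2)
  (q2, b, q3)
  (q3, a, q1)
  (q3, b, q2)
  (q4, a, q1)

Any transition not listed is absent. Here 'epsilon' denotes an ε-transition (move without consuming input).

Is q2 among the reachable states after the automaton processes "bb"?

Yes

Start in {q0}.
Read 'b': q0→{q3}; now {q3}.
Read 'b': q3→{q2}; now {q2}.
State q2 is in {q2}.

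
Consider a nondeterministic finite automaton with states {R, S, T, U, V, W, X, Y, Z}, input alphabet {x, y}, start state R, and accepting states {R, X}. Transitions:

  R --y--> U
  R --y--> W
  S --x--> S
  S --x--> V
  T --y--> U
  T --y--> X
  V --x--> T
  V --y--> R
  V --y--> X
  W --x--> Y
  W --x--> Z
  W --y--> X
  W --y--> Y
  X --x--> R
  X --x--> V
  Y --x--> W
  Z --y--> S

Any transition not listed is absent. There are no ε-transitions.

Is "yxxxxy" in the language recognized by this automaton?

Start in {R}.
Read 'y': {R} → {U, W}.
Read 'x': {U, W} → {Y, Z}.
Read 'x': {Y, Z} → {W}.
Read 'x': {W} → {Y, Z}.
Read 'x': {Y, Z} → {W}.
Read 'y': {W} → {X, Y}.
The final set {X, Y} contains the accepting state X.

Yes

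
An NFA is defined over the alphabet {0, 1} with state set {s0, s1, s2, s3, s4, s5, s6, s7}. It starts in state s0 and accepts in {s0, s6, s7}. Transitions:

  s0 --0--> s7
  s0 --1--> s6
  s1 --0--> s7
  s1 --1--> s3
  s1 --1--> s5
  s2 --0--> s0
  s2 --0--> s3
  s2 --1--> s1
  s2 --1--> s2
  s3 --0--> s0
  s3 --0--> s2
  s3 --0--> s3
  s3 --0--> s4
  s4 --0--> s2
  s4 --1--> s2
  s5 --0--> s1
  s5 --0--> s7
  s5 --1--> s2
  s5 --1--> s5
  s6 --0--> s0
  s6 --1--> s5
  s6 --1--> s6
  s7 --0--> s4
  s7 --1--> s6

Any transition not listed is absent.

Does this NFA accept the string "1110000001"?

Yes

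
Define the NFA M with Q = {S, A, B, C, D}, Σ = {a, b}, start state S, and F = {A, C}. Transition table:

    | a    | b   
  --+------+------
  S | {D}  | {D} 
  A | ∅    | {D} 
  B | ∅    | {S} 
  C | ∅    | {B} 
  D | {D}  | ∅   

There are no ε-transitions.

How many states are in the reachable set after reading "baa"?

1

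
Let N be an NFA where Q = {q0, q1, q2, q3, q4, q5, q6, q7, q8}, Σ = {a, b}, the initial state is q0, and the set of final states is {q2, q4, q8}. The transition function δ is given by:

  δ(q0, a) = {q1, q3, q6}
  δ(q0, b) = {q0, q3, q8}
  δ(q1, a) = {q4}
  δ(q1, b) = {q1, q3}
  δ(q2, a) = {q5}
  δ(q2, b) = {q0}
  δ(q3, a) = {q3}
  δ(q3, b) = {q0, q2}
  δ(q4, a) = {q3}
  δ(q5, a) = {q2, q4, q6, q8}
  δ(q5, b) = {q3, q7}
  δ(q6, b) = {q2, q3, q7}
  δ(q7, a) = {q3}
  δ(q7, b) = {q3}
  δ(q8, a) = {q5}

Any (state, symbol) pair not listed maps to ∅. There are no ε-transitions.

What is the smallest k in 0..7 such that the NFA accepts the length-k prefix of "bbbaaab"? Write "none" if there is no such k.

1

Start in {q0}.
Read 'b': q0→{q0, q3, q8}; now {q0, q3, q8}.
None of the earlier sets intersect F, but {q0, q3, q8} does.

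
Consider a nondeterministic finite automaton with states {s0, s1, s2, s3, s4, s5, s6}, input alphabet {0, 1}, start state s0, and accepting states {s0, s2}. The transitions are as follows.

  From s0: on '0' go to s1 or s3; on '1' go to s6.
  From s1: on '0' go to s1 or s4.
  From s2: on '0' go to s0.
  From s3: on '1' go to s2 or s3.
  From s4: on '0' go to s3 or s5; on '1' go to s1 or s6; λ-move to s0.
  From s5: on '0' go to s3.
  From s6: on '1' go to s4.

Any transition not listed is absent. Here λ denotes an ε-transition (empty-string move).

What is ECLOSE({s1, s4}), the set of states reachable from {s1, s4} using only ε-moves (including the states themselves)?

{s0, s1, s4}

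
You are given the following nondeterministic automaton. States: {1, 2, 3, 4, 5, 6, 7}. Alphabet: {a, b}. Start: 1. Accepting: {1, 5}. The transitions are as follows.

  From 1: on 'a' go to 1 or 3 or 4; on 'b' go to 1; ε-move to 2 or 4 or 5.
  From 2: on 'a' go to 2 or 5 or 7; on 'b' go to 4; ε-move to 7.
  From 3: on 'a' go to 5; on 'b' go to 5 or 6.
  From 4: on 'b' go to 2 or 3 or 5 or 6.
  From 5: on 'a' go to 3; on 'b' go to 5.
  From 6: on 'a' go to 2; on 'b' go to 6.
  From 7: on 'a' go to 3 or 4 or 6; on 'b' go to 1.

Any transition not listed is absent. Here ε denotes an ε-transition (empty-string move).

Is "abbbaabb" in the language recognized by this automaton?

Yes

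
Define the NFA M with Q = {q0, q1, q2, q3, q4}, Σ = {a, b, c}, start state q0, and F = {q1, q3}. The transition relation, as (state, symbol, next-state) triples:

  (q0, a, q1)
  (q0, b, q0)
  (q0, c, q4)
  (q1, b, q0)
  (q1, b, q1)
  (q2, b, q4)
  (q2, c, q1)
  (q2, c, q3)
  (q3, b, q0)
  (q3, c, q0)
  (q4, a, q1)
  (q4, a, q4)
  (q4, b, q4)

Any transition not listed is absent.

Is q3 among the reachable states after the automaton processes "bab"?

Start in {q0}.
Read 'b': q0→{q0}; now {q0}.
Read 'a': q0→{q1}; now {q1}.
Read 'b': q1→{q0, q1}; now {q0, q1}.
State q3 is not in {q0, q1}.

No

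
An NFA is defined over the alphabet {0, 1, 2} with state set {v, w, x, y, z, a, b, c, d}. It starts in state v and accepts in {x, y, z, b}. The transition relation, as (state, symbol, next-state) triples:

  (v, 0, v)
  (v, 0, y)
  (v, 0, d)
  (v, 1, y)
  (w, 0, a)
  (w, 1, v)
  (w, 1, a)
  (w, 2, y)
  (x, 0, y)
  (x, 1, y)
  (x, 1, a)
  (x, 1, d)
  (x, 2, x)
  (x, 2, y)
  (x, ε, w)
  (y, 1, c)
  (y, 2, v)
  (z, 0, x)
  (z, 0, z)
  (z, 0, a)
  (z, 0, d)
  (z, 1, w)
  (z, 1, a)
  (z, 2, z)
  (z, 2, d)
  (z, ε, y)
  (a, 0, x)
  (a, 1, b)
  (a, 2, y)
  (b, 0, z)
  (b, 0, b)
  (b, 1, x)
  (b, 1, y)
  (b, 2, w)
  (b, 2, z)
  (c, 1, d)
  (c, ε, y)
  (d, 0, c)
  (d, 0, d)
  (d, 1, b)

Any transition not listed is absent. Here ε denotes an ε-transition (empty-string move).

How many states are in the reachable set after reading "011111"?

8

Start in {v}.
Read '0': {v} → {v, y, d}.
Read '1': {v, y, d} → {y, b, c}.
Read '1': {y, b, c} → {w, x, y, c, d}.
Read '1': {w, x, y, c, d} → {v, y, a, b, c, d}.
Read '1': {v, y, a, b, c, d} → {w, x, y, b, c, d}.
Read '1': {w, x, y, b, c, d} → {v, w, x, y, a, b, c, d}.
That set has 8 states.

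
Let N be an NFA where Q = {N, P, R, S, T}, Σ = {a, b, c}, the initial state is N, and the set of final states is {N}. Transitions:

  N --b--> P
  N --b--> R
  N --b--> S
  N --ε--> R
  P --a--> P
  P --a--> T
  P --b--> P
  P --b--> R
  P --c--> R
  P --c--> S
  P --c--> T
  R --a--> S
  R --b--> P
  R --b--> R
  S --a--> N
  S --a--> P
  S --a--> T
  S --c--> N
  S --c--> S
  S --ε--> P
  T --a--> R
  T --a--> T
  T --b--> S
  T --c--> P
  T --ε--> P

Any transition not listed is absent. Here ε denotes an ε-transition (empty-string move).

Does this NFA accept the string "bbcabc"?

Yes

Start: ε-closure({N}) = {N, R}.
Read 'b': {N, R} → {P, R, S}.
Read 'b': {P, R, S} → {P, R}.
Read 'c': {P, R} → {P, R, S, T}.
Read 'a': {P, R, S, T} → {N, P, R, S, T}.
Read 'b': {N, P, R, S, T} → {P, R, S}.
Read 'c': {P, R, S} → {N, P, R, S, T}.
The final set {N, P, R, S, T} contains the accepting state N.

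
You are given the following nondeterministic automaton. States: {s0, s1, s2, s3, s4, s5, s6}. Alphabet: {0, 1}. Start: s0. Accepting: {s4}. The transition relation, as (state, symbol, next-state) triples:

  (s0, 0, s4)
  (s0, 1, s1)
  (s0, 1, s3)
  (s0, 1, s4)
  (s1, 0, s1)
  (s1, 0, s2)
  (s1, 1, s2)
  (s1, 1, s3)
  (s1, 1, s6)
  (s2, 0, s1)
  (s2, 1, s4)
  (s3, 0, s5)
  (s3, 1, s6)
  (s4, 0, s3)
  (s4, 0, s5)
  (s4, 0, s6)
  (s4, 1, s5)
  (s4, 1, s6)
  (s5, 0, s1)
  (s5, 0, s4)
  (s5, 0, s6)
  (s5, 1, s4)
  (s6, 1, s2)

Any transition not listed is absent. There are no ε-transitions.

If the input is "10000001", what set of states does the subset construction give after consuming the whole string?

Start in {s0}.
Read '1': s0→{s1, s3, s4}; now {s1, s3, s4}.
Read '0': s1→{s1, s2}, s3→{s5}, s4→{s3, s5, s6}; now {s1, s2, s3, s5, s6}.
Read '0': s1→{s1, s2}, s2→{s1}, s3→{s5}, s5→{s1, s4, s6}, s6→∅; now {s1, s2, s4, s5, s6}.
Read '0': s1→{s1, s2}, s2→{s1}, s4→{s3, s5, s6}, s5→{s1, s4, s6}, s6→∅; now {s1, s2, s3, s4, s5, s6}.
Read '0': s1→{s1, s2}, s2→{s1}, s3→{s5}, s4→{s3, s5, s6}, s5→{s1, s4, s6}, s6→∅; now {s1, s2, s3, s4, s5, s6}.
Read '0': s1→{s1, s2}, s2→{s1}, s3→{s5}, s4→{s3, s5, s6}, s5→{s1, s4, s6}, s6→∅; now {s1, s2, s3, s4, s5, s6}.
Read '0': s1→{s1, s2}, s2→{s1}, s3→{s5}, s4→{s3, s5, s6}, s5→{s1, s4, s6}, s6→∅; now {s1, s2, s3, s4, s5, s6}.
Read '1': s1→{s2, s3, s6}, s2→{s4}, s3→{s6}, s4→{s5, s6}, s5→{s4}, s6→{s2}; now {s2, s3, s4, s5, s6}.

{s2, s3, s4, s5, s6}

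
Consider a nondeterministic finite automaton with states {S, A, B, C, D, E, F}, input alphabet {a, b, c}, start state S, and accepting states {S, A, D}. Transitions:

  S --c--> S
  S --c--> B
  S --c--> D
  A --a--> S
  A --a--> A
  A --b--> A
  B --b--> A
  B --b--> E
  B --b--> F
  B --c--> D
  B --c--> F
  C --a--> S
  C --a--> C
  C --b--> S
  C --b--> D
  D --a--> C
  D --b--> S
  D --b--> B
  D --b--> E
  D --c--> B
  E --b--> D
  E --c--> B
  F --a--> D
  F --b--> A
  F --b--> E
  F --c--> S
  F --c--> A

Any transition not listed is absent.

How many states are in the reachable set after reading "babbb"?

0

Start in {S}.
Read 'b': {S} → ∅.
The set is empty and remains empty for the remaining 4 symbols.
That set has 0 states.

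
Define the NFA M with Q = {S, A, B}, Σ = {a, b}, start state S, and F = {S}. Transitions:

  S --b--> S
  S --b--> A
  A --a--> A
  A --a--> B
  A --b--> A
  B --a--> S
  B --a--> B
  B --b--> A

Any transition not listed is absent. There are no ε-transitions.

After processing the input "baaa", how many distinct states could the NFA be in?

Start in {S}.
Read 'b': S→{S, A}; now {S, A}.
Read 'a': S→∅, A→{A, B}; now {A, B}.
Read 'a': A→{A, B}, B→{S, B}; now {S, A, B}.
Read 'a': S→∅, A→{A, B}, B→{S, B}; now {S, A, B}.
That set has 3 states.

3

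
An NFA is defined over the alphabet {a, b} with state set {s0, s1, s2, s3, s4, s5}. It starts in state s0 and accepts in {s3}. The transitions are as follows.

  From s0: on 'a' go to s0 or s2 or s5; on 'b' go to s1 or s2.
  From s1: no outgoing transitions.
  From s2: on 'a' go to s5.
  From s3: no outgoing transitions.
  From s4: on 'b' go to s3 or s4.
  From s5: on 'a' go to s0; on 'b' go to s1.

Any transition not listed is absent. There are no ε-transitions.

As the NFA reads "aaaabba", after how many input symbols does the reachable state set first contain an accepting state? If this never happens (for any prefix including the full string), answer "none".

none

Start in {s0}.
Read 'a': {s0} → {s0, s2, s5}.
Read 'a': {s0, s2, s5} → {s0, s2, s5}.
Read 'a': {s0, s2, s5} → {s0, s2, s5}.
Read 'a': {s0, s2, s5} → {s0, s2, s5}.
Read 'b': {s0, s2, s5} → {s1, s2}.
Read 'b': {s1, s2} → ∅.
The set is empty and remains empty for the remaining 1 symbol.
No reachable set along the way intersects F.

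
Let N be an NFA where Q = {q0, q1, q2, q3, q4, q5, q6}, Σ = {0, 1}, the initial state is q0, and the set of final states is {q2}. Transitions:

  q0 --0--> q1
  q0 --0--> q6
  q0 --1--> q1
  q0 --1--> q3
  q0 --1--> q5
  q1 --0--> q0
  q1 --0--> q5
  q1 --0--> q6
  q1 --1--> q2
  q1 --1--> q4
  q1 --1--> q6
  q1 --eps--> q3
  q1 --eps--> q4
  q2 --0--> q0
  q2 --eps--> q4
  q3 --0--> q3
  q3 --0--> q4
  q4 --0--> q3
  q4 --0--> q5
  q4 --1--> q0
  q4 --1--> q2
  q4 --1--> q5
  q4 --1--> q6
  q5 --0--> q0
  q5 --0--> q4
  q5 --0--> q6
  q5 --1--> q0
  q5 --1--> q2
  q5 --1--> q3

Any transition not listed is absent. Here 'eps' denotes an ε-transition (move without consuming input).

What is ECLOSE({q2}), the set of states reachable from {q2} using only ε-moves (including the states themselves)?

Begin with {q2}.
ε-move q2 → q4; add q4.

{q2, q4}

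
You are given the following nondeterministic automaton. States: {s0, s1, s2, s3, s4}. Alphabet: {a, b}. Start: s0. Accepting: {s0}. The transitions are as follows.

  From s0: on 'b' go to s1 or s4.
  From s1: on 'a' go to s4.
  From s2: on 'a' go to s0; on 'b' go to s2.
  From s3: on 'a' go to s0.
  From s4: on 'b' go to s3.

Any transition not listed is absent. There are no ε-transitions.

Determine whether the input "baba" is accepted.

Yes

Start in {s0}.
Read 'b': s0→{s1, s4}; now {s1, s4}.
Read 'a': s1→{s4}, s4→∅; now {s4}.
Read 'b': s4→{s3}; now {s3}.
Read 'a': s3→{s0}; now {s0}.
The final set {s0} contains the accepting state s0.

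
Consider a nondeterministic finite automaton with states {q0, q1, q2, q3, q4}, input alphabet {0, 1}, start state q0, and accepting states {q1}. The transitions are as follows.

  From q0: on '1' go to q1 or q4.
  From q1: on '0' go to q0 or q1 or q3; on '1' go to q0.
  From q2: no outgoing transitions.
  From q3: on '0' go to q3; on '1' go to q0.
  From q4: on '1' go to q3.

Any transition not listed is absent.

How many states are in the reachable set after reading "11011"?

Start in {q0}.
Read '1': q0→{q1, q4}; now {q1, q4}.
Read '1': q1→{q0}, q4→{q3}; now {q0, q3}.
Read '0': q0→∅, q3→{q3}; now {q3}.
Read '1': q3→{q0}; now {q0}.
Read '1': q0→{q1, q4}; now {q1, q4}.
That set has 2 states.

2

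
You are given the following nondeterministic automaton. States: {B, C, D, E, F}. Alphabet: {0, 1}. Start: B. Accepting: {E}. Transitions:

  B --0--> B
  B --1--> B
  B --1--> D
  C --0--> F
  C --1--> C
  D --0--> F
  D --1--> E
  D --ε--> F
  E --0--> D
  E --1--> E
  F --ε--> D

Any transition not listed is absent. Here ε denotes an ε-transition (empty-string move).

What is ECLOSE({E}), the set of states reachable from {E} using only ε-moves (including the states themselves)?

{E}

Begin with {E}.
No ε-moves leave this set, so the closure equals the set itself.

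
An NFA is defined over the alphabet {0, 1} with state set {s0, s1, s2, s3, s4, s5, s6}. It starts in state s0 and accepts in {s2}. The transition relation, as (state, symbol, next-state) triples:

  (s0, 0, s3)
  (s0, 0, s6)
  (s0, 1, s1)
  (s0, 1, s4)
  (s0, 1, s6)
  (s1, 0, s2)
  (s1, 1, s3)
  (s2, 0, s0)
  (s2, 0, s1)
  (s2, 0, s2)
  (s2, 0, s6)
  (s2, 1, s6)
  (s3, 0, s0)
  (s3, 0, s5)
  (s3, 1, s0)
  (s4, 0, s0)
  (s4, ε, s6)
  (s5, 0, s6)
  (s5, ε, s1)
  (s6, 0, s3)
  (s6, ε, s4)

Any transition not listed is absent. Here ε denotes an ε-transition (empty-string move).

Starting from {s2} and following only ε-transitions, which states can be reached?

{s2}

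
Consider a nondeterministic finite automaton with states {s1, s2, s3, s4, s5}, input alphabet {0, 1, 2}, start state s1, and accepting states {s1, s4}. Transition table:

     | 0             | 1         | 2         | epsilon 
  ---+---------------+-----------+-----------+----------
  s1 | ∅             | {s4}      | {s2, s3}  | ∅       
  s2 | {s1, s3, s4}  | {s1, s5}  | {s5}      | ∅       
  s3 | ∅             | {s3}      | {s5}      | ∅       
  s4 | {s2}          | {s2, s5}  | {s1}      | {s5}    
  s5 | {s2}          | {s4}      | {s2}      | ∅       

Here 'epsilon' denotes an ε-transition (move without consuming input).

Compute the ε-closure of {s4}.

{s4, s5}

Begin with {s4}.
ε-move s4 → s5; add s5.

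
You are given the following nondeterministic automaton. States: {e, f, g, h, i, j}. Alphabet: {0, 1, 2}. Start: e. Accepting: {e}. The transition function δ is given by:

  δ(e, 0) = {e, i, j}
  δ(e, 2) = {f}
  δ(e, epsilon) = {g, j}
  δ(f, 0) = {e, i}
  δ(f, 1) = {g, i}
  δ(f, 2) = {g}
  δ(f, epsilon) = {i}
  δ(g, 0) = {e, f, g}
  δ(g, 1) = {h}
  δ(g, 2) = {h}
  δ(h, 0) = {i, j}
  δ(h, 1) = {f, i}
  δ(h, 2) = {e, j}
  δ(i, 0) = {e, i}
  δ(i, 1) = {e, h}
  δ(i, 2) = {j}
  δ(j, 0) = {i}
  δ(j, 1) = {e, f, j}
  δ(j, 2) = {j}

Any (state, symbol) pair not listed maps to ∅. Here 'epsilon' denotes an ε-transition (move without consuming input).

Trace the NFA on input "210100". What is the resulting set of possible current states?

{e, f, g, i, j}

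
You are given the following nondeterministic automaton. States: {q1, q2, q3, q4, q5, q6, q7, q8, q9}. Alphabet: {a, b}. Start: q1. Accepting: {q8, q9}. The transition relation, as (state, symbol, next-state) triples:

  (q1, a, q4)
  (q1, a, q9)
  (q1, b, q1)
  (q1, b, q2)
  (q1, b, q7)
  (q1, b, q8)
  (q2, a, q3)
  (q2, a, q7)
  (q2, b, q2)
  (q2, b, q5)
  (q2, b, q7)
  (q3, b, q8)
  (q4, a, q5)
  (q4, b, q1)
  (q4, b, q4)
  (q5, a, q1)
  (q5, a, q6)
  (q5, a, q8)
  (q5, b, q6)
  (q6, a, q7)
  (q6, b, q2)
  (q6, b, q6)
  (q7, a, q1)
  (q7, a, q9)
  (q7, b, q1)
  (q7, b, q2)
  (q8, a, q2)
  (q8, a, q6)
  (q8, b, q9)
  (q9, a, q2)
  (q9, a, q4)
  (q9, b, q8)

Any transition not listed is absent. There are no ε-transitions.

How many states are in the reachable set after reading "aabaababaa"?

9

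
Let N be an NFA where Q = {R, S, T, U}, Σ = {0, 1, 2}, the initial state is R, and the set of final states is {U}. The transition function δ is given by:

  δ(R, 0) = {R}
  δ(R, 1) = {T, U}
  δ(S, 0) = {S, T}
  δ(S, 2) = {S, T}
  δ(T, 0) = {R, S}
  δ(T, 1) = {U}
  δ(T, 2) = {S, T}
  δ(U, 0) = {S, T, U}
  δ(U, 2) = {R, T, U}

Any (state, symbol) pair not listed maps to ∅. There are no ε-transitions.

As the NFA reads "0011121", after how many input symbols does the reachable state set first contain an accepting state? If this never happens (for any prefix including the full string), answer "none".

Start in {R}.
Read '0': R→{R}; now {R}.
Read '0': R→{R}; now {R}.
Read '1': R→{T, U}; now {T, U}.
None of the earlier sets intersect F, but {T, U} does.

3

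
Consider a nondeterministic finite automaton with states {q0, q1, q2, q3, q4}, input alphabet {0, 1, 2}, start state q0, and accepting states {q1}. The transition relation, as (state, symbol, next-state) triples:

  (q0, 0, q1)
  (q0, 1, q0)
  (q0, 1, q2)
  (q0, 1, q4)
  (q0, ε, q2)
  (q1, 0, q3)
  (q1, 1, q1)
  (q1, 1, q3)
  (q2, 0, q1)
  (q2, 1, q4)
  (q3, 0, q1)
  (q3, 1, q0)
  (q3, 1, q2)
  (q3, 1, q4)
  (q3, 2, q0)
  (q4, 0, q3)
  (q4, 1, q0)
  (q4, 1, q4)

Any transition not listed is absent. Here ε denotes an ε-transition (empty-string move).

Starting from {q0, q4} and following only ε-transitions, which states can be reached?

{q0, q2, q4}

Begin with {q0, q4}.
ε-move q0 → q2; add q2.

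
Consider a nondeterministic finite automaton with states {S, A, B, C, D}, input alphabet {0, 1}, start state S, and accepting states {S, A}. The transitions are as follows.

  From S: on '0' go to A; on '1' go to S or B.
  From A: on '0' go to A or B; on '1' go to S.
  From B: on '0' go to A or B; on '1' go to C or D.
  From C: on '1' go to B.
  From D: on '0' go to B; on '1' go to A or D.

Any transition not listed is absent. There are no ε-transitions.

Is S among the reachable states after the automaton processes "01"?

Yes

Start in {S}.
Read '0': {S} → {A}.
Read '1': {A} → {S}.
State S is in {S}.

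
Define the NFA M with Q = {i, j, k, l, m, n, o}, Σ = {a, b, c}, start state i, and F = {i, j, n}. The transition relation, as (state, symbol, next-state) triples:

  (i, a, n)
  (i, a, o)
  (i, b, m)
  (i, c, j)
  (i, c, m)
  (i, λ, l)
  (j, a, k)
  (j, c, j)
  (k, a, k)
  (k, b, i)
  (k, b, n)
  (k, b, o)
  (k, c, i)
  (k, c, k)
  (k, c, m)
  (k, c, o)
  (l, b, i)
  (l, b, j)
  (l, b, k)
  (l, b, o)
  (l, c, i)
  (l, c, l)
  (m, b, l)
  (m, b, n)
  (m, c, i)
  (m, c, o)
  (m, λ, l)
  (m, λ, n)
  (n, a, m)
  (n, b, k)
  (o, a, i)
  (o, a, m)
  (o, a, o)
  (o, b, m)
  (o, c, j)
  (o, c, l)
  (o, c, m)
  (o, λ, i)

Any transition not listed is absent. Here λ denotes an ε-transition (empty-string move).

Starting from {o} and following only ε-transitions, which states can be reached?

Begin with {o}.
ε-move o → i; add i.
ε-move i → l; add l.

{i, l, o}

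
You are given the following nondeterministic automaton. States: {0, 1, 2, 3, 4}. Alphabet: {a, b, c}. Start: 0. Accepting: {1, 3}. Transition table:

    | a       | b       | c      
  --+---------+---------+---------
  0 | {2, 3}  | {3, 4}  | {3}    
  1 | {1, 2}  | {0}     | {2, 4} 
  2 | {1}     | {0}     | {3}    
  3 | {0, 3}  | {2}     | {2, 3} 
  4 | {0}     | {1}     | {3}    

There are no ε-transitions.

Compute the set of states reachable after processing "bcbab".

{0, 2}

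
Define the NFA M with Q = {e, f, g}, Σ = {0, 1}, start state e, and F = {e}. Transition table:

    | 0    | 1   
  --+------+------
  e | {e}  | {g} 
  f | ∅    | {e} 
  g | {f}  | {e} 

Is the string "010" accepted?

No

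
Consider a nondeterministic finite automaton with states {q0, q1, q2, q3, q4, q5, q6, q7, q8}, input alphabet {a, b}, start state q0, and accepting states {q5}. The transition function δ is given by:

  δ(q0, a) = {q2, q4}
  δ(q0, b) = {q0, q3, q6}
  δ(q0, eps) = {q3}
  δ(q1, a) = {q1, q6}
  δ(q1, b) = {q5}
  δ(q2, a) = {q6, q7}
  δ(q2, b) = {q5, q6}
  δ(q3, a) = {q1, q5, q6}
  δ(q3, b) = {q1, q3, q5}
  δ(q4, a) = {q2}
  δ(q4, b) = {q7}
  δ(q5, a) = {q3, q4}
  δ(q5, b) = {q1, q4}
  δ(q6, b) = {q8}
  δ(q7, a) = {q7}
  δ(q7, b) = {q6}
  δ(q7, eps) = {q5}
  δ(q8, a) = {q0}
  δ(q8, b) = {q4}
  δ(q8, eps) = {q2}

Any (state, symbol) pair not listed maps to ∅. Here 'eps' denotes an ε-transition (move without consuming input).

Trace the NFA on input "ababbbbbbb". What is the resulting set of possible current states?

{q0, q1, q2, q3, q4, q5, q6, q7, q8}

Start: ε-closure({q0}) = {q0, q3}.
Read 'a': q0→{q2, q4}, q3→{q1, q5, q6}; now {q1, q2, q4, q5, q6}.
Read 'b': q1→{q5}, q2→{q5, q6}, q4→{q7}, q5→{q1, q4}, q6→{q8}; union {q1, q4, q5, q6, q7, q8}; ε-closure = {q1, q2, q4, q5, q6, q7, q8}.
Read 'a': q1→{q1, q6}, q2→{q6, q7}, q4→{q2}, q5→{q3, q4}, q6→∅, q7→{q7}, q8→{q0}; union {q0, q1, q2, q3, q4, q6, q7}; ε-closure = {q0, q1, q2, q3, q4, q5, q6, q7}.
Read 'b': q0→{q0, q3, q6}, q1→{q5}, q2→{q5, q6}, q3→{q1, q3, q5}, q4→{q7}, q5→{q1, q4}, q6→{q8}, q7→{q6}; union {q0, q1, q3, q4, q5, q6, q7, q8}; ε-closure = {q0, q1, q2, q3, q4, q5, q6, q7, q8}.
Read 'b': q0→{q0, q3, q6}, q1→{q5}, q2→{q5, q6}, q3→{q1, q3, q5}, q4→{q7}, q5→{q1, q4}, q6→{q8}, q7→{q6}, q8→{q4}; union {q0, q1, q3, q4, q5, q6, q7, q8}; ε-closure = {q0, q1, q2, q3, q4, q5, q6, q7, q8}.
Read 'b': q0→{q0, q3, q6}, q1→{q5}, q2→{q5, q6}, q3→{q1, q3, q5}, q4→{q7}, q5→{q1, q4}, q6→{q8}, q7→{q6}, q8→{q4}; union {q0, q1, q3, q4, q5, q6, q7, q8}; ε-closure = {q0, q1, q2, q3, q4, q5, q6, q7, q8}.
Read 'b': q0→{q0, q3, q6}, q1→{q5}, q2→{q5, q6}, q3→{q1, q3, q5}, q4→{q7}, q5→{q1, q4}, q6→{q8}, q7→{q6}, q8→{q4}; union {q0, q1, q3, q4, q5, q6, q7, q8}; ε-closure = {q0, q1, q2, q3, q4, q5, q6, q7, q8}.
Read 'b': q0→{q0, q3, q6}, q1→{q5}, q2→{q5, q6}, q3→{q1, q3, q5}, q4→{q7}, q5→{q1, q4}, q6→{q8}, q7→{q6}, q8→{q4}; union {q0, q1, q3, q4, q5, q6, q7, q8}; ε-closure = {q0, q1, q2, q3, q4, q5, q6, q7, q8}.
Read 'b': q0→{q0, q3, q6}, q1→{q5}, q2→{q5, q6}, q3→{q1, q3, q5}, q4→{q7}, q5→{q1, q4}, q6→{q8}, q7→{q6}, q8→{q4}; union {q0, q1, q3, q4, q5, q6, q7, q8}; ε-closure = {q0, q1, q2, q3, q4, q5, q6, q7, q8}.
Read 'b': q0→{q0, q3, q6}, q1→{q5}, q2→{q5, q6}, q3→{q1, q3, q5}, q4→{q7}, q5→{q1, q4}, q6→{q8}, q7→{q6}, q8→{q4}; union {q0, q1, q3, q4, q5, q6, q7, q8}; ε-closure = {q0, q1, q2, q3, q4, q5, q6, q7, q8}.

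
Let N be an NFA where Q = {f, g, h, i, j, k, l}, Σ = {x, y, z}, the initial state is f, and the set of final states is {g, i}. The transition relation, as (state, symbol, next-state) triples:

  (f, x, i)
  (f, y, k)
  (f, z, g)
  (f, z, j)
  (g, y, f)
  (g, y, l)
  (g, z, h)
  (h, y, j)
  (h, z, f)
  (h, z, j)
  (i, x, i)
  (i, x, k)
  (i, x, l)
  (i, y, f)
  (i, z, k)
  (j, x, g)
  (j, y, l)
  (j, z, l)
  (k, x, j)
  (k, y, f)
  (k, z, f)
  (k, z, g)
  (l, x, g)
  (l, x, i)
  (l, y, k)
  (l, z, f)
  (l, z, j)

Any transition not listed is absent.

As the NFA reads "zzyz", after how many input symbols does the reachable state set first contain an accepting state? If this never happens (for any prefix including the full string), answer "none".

Start in {f}.
Read 'z': {f} → {g, j}.
None of the earlier sets intersect F, but {g, j} does.

1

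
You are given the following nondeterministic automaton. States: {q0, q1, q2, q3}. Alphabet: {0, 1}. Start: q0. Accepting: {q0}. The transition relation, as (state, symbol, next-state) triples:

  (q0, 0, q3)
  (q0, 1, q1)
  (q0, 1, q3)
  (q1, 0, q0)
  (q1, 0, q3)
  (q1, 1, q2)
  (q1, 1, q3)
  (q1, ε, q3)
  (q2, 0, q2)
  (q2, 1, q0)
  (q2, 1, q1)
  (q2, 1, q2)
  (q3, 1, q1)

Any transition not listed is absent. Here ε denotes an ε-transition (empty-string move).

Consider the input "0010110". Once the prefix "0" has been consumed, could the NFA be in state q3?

Yes

Start in {q0}.
Read '0': q0→{q3}; now {q3}.
State q3 is in {q3}.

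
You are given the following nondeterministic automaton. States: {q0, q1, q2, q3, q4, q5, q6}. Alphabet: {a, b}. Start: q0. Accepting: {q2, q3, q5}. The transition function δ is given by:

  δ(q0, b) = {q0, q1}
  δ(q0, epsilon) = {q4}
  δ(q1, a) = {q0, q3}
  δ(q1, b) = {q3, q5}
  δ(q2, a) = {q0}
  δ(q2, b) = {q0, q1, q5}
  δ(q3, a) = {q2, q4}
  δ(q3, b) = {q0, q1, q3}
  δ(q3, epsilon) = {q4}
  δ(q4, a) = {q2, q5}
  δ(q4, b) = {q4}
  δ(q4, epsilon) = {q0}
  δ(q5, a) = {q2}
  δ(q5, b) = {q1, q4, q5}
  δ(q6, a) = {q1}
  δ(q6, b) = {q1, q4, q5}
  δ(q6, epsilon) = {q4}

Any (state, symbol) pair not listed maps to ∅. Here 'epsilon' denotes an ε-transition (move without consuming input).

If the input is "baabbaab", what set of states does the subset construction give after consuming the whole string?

Start: ε-closure({q0}) = {q0, q4}.
Read 'b': {q0, q4} → {q0, q1, q4}.
Read 'a': {q0, q1, q4} → {q0, q2, q3, q4, q5}.
Read 'a': {q0, q2, q3, q4, q5} → {q0, q2, q4, q5}.
Read 'b': {q0, q2, q4, q5} → {q0, q1, q4, q5}.
Read 'b': {q0, q1, q4, q5} → {q0, q1, q3, q4, q5}.
Read 'a': {q0, q1, q3, q4, q5} → {q0, q2, q3, q4, q5}.
Read 'a': {q0, q2, q3, q4, q5} → {q0, q2, q4, q5}.
Read 'b': {q0, q2, q4, q5} → {q0, q1, q4, q5}.

{q0, q1, q4, q5}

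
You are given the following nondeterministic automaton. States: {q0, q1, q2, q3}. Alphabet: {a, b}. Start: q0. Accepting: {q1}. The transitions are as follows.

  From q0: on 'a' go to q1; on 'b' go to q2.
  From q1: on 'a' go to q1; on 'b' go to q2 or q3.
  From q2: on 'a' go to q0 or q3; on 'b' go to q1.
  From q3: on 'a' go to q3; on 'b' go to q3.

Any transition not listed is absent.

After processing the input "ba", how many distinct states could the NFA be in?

2

Start in {q0}.
Read 'b': q0→{q2}; now {q2}.
Read 'a': q2→{q0, q3}; now {q0, q3}.
That set has 2 states.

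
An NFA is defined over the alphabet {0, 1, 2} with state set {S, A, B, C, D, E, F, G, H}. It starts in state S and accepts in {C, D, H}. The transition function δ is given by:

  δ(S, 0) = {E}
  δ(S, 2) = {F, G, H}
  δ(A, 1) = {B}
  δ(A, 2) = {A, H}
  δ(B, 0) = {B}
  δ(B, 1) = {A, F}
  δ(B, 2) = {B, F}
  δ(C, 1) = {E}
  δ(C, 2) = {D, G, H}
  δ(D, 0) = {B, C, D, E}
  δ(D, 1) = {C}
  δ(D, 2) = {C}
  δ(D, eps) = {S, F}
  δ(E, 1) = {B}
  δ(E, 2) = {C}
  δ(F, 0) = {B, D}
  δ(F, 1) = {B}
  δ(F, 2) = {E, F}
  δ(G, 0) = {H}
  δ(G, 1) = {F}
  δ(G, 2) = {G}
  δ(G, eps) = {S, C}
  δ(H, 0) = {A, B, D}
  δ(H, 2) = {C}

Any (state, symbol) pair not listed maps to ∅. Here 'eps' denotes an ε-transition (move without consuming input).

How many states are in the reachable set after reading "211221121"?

Start in {S}.
Read '2': {S} → {S, C, F, G, H}.
Read '1': {S, C, F, G, H} → {B, E, F}.
Read '1': {B, E, F} → {A, B, F}.
Read '2': {A, B, F} → {A, B, E, F, H}.
Read '2': {A, B, E, F, H} → {A, B, C, E, F, H}.
Read '1': {A, B, C, E, F, H} → {A, B, E, F}.
Read '1': {A, B, E, F} → {A, B, F}.
Read '2': {A, B, F} → {A, B, E, F, H}.
Read '1': {A, B, E, F, H} → {A, B, F}.
That set has 3 states.

3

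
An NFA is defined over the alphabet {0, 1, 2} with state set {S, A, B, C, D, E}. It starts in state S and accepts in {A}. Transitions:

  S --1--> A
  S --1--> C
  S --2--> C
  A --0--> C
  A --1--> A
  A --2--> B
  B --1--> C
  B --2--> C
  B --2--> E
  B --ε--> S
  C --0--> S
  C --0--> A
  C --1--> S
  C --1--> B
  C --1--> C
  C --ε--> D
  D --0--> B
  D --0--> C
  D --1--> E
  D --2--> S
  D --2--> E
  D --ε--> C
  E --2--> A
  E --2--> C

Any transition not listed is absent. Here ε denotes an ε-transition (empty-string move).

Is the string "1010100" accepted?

Yes

Start in {S}.
Read '1': S→{A, C}; union {A, C}; ε-closure = {A, C, D}.
Read '0': A→{C}, C→{S, A}, D→{B, C}; union {S, A, B, C}; ε-closure = {S, A, B, C, D}.
Read '1': S→{A, C}, A→{A}, B→{C}, C→{S, B, C}, D→{E}; union {S, A, B, C, E}; ε-closure = {S, A, B, C, D, E}.
Read '0': S→∅, A→{C}, B→∅, C→{S, A}, D→{B, C}, E→∅; union {S, A, B, C}; ε-closure = {S, A, B, C, D}.
Read '1': S→{A, C}, A→{A}, B→{C}, C→{S, B, C}, D→{E}; union {S, A, B, C, E}; ε-closure = {S, A, B, C, D, E}.
Read '0': S→∅, A→{C}, B→∅, C→{S, A}, D→{B, C}, E→∅; union {S, A, B, C}; ε-closure = {S, A, B, C, D}.
Read '0': S→∅, A→{C}, B→∅, C→{S, A}, D→{B, C}; union {S, A, B, C}; ε-closure = {S, A, B, C, D}.
The final set {S, A, B, C, D} contains the accepting state A.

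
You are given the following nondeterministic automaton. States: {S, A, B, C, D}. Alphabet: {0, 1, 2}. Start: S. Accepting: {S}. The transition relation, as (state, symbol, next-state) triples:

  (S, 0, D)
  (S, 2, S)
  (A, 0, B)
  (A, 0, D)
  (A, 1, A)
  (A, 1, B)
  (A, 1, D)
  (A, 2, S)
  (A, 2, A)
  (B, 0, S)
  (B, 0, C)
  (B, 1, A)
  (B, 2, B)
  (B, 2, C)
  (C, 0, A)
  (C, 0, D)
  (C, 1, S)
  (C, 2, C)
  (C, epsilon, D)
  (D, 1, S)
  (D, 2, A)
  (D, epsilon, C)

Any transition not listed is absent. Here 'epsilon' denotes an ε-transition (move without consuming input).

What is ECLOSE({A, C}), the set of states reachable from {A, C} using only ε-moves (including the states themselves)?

Begin with {A, C}.
ε-move C → D; add D.

{A, C, D}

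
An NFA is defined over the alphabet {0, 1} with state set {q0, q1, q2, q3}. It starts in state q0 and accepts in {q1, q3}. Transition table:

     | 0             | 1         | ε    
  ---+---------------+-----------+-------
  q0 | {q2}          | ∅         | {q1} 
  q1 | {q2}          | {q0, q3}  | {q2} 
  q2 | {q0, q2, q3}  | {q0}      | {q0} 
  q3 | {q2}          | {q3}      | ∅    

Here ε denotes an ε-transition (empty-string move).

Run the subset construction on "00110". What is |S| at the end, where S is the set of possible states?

Start: ε-closure({q0}) = {q0, q1, q2}.
Read '0': q0→{q2}, q1→{q2}, q2→{q0, q2, q3}; union {q0, q2, q3}; ε-closure = {q0, q1, q2, q3}.
Read '0': q0→{q2}, q1→{q2}, q2→{q0, q2, q3}, q3→{q2}; union {q0, q2, q3}; ε-closure = {q0, q1, q2, q3}.
Read '1': q0→∅, q1→{q0, q3}, q2→{q0}, q3→{q3}; union {q0, q3}; ε-closure = {q0, q1, q2, q3}.
Read '1': q0→∅, q1→{q0, q3}, q2→{q0}, q3→{q3}; union {q0, q3}; ε-closure = {q0, q1, q2, q3}.
Read '0': q0→{q2}, q1→{q2}, q2→{q0, q2, q3}, q3→{q2}; union {q0, q2, q3}; ε-closure = {q0, q1, q2, q3}.
That set has 4 states.

4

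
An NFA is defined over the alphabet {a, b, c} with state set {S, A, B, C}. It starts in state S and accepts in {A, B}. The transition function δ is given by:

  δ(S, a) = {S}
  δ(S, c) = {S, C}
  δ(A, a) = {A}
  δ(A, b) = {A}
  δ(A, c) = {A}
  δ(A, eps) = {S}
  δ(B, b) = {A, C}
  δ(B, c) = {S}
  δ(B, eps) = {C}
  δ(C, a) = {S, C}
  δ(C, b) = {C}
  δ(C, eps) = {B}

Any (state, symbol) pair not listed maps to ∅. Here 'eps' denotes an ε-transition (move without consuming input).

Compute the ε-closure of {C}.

{B, C}

Begin with {C}.
ε-move C → B; add B.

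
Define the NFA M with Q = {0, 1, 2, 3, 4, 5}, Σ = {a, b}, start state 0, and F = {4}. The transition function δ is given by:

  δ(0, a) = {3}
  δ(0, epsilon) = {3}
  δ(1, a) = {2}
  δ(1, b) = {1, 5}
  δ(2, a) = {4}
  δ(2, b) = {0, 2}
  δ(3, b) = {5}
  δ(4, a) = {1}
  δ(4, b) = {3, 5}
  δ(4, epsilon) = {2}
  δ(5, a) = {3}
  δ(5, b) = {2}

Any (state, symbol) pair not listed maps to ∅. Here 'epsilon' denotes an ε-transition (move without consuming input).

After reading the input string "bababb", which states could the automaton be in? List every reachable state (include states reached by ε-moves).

{2}

Start: ε-closure({0}) = {0, 3}.
Read 'b': {0, 3} → {5}.
Read 'a': {5} → {3}.
Read 'b': {3} → {5}.
Read 'a': {5} → {3}.
Read 'b': {3} → {5}.
Read 'b': {5} → {2}.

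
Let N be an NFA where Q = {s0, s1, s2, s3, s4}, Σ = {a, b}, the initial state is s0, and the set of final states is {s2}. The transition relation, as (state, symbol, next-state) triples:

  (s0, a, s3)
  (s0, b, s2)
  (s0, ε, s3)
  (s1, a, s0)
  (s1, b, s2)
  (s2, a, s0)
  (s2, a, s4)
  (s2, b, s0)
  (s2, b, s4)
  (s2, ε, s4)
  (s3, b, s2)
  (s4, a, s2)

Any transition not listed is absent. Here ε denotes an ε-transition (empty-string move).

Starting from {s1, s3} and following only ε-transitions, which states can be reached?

Begin with {s1, s3}.
No ε-moves leave this set, so the closure equals the set itself.

{s1, s3}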